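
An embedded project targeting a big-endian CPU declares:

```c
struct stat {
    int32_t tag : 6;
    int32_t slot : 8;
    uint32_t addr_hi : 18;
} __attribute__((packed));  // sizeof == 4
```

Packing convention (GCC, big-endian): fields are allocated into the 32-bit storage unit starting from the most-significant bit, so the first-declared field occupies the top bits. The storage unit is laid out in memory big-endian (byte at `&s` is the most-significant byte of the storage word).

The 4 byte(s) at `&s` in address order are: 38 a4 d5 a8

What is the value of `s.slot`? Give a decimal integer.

[0]=0x38 [1]=0xa4 [2]=0xd5 [3]=0xa8 (big-endian) → word 0x38a4d5a8
tag:6 @ bit 26 → (0x38a4d5a8>>26)&0x3f = 0xe
slot:8 @ bit 18 → (0x38a4d5a8>>18)&0xff = 0x29  ←
addr_hi:18 @ bit 0 → (0x38a4d5a8>>0)&0x3ffff = 0xd5a8
slot signed 8b, MSB=0: value = 41

41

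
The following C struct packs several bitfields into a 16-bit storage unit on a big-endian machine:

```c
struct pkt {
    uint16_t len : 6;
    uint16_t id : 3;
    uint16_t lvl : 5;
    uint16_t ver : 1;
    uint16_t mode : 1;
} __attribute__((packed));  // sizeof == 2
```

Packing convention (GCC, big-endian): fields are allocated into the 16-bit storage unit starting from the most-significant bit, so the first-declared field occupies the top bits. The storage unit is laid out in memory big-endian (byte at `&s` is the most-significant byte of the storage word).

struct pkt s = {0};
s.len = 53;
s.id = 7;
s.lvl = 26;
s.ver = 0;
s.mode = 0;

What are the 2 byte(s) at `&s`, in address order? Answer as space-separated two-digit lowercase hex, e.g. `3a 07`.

d7 e8

len:6 = 53 → 0x35 << 10 → word 0xd400
id:3 = 7 → 0x7 << 7 → word 0xd780
lvl:5 = 26 → 0x1a << 2 → word 0xd7e8
ver:1 = 0 → 0x0 << 1 → word 0xd7e8
mode:1 = 0 → 0x0 << 0 → word 0xd7e8
word = 0xd7e8 → big-endian bytes:
  [0]=0xd7  [1]=0xe8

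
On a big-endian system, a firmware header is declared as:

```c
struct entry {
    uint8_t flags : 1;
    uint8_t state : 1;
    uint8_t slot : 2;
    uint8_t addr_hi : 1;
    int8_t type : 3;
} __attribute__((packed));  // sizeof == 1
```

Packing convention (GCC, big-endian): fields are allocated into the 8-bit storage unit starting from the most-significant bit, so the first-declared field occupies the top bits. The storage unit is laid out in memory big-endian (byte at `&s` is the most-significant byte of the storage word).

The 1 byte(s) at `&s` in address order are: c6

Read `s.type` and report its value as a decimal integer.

-2

[0]=0xc6 (big-endian) → word 0xc6
flags:1 @ bit 7 → (0xc6>>7)&0x1 = 0x1
state:1 @ bit 6 → (0xc6>>6)&0x1 = 0x1
slot:2 @ bit 4 → (0xc6>>4)&0x3 = 0x0
addr_hi:1 @ bit 3 → (0xc6>>3)&0x1 = 0x0
type:3 @ bit 0 → (0xc6>>0)&0x7 = 0x6  ←
type signed 3b, MSB=1: 6 - 8 = -2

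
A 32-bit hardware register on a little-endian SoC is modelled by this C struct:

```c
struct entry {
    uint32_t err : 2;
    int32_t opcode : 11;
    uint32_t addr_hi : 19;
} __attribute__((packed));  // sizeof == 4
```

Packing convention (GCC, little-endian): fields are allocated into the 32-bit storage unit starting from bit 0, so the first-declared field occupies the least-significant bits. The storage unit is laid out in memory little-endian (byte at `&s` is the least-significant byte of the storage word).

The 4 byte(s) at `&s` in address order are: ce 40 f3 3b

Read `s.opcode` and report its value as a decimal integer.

51

[0]=0xce [1]=0x40 [2]=0xf3 [3]=0x3b (little-endian) → word 0x3bf340ce
err:2 @ bit 0 → (0x3bf340ce>>0)&0x3 = 0x2
opcode:11 @ bit 2 → (0x3bf340ce>>2)&0x7ff = 0x33  ←
addr_hi:19 @ bit 13 → (0x3bf340ce>>13)&0x7ffff = 0x1df9a
opcode signed 11b, MSB=0: value = 51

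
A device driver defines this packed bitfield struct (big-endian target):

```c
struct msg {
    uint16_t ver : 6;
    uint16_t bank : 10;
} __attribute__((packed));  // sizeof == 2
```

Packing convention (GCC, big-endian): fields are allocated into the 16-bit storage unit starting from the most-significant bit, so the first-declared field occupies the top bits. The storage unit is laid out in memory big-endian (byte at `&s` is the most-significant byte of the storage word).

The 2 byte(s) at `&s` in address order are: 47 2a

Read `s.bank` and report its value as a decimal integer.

[0]=0x47 [1]=0x2a (big-endian) → word 0x472a
ver:6 @ bit 10 → (0x472a>>10)&0x3f = 0x11
bank:10 @ bit 0 → (0x472a>>0)&0x3ff = 0x32a  ←

810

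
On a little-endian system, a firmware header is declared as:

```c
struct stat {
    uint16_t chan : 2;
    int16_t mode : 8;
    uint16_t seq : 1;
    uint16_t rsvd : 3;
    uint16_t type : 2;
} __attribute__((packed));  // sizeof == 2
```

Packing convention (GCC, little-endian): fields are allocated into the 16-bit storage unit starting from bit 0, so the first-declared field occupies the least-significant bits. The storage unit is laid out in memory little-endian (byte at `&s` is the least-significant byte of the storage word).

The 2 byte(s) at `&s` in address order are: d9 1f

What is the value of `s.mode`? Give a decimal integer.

-10

[0]=0xd9 [1]=0x1f (little-endian) → word 0x1fd9
chan:2 @ bit 0 → (0x1fd9>>0)&0x3 = 0x1
mode:8 @ bit 2 → (0x1fd9>>2)&0xff = 0xf6  ←
seq:1 @ bit 10 → (0x1fd9>>10)&0x1 = 0x1
rsvd:3 @ bit 11 → (0x1fd9>>11)&0x7 = 0x3
type:2 @ bit 14 → (0x1fd9>>14)&0x3 = 0x0
mode signed 8b, MSB=1: 246 - 256 = -10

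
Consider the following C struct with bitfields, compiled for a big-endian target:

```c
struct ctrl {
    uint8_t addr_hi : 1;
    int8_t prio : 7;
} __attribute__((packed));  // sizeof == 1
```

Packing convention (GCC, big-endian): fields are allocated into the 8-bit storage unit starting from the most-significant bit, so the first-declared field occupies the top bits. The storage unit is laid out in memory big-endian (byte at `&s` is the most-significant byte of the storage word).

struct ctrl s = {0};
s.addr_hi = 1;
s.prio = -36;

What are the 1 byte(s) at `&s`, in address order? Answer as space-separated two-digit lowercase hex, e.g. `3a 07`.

addr_hi:1 = 1 → 0x1 << 7 → word 0x80
prio:7 = -36 → 0x5c << 0 → word 0xdc
word = 0xdc → big-endian bytes:
  [0]=0xdc

dc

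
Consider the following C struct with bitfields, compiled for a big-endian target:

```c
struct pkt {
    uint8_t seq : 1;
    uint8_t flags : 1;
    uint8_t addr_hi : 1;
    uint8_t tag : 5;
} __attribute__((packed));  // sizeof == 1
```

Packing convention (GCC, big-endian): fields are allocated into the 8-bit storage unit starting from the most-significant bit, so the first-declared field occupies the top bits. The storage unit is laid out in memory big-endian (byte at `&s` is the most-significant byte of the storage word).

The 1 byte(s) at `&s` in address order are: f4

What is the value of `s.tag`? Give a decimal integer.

[0]=0xf4 (big-endian) → word 0xf4
seq:1 @ bit 7 → (0xf4>>7)&0x1 = 0x1
flags:1 @ bit 6 → (0xf4>>6)&0x1 = 0x1
addr_hi:1 @ bit 5 → (0xf4>>5)&0x1 = 0x1
tag:5 @ bit 0 → (0xf4>>0)&0x1f = 0x14  ←

20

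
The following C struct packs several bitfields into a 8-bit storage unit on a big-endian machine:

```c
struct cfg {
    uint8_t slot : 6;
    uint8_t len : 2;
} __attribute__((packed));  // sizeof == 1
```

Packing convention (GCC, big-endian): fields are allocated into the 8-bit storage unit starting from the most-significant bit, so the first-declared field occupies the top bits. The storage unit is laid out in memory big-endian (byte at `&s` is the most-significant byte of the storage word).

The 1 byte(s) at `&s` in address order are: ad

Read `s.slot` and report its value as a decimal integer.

43

[0]=0xad (big-endian) → word 0xad
slot:6 @ bit 2 → (0xad>>2)&0x3f = 0x2b  ←
len:2 @ bit 0 → (0xad>>0)&0x3 = 0x1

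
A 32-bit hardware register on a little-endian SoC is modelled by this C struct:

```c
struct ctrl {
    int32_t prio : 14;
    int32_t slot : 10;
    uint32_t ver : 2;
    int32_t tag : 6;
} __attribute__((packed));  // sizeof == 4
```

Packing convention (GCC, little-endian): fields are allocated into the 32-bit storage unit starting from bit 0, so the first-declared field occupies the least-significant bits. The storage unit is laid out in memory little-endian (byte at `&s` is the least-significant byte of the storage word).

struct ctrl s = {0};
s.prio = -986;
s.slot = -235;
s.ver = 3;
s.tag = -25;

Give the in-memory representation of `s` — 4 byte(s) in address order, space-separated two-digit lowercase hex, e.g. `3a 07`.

26 7c c5 9f

[0+:14] prio=-986 & 0x3fff = 0x3c26; word=0x00003c26
[14+:10] slot=-235 & 0x3ff = 0x315; word=0x00c57c26
[24+:2] ver=3 & 0x3 = 0x3; word=0x03c57c26
[26+:6] tag=-25 & 0x3f = 0x27; word=0x9fc57c26
word = 0x9fc57c26 → little-endian bytes:
  [0]=0x26  [1]=0x7c  [2]=0xc5  [3]=0x9f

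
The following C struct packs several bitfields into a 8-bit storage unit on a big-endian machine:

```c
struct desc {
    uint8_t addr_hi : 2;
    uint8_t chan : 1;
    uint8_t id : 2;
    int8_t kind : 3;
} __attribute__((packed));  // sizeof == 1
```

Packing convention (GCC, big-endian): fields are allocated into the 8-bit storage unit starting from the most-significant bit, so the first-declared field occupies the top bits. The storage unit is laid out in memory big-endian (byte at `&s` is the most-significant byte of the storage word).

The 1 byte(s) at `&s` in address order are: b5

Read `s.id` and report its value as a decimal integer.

2

[0]=0xb5 (big-endian) → word 0xb5
addr_hi [6+:2] = (word>>6) & 0x3 = 2
chan [5+:1] = (word>>5) & 0x1 = 1
id [3+:2] = (word>>3) & 0x3 = 2  ←
kind [0+:3] = (word>>0) & 0x7 = 5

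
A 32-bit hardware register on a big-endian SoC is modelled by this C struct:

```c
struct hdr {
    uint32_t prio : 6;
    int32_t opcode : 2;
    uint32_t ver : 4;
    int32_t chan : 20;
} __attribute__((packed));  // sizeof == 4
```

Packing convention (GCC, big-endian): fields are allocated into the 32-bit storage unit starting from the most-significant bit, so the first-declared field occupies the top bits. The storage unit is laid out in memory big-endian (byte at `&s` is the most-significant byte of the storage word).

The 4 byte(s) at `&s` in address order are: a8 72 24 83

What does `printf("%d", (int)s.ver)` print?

7

[0]=0xa8 [1]=0x72 [2]=0x24 [3]=0x83 (big-endian) → word 0xa8722483
prio:6 @ bit 26 → (0xa8722483>>26)&0x3f = 0x2a
opcode:2 @ bit 24 → (0xa8722483>>24)&0x3 = 0x0
ver:4 @ bit 20 → (0xa8722483>>20)&0xf = 0x7  ←
chan:20 @ bit 0 → (0xa8722483>>0)&0xfffff = 0x22483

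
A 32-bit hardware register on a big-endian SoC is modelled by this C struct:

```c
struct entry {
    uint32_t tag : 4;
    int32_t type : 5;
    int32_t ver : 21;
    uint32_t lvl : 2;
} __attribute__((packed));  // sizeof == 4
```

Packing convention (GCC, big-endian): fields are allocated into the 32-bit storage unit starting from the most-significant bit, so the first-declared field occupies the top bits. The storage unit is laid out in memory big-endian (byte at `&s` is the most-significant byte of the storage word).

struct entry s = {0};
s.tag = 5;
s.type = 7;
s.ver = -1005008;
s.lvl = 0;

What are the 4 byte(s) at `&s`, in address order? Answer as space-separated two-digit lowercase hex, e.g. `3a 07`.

tag:4 = 5 → 0x5 << 28 → word 0x50000000
type:5 = 7 → 0x7 << 23 → word 0x53800000
ver:21 = -1005008 → 0x10aa30 << 2 → word 0x53c2a8c0
lvl:2 = 0 → 0x0 << 0 → word 0x53c2a8c0
word = 0x53c2a8c0 → big-endian bytes:
  [0]=0x53  [1]=0xc2  [2]=0xa8  [3]=0xc0

53 c2 a8 c0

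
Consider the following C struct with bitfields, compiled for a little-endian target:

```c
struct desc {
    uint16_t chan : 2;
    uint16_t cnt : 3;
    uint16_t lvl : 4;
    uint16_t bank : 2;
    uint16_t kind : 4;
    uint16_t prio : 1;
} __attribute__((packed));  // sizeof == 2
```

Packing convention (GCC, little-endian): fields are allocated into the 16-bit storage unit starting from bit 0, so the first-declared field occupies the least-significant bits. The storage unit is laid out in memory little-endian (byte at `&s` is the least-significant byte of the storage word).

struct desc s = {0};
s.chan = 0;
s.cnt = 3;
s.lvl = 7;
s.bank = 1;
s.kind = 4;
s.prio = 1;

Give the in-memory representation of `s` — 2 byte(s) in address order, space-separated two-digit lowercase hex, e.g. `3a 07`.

ec a2

[0+:2] chan=0 & 0x3 = 0x0; word=0x0000
[2+:3] cnt=3 & 0x7 = 0x3; word=0x000c
[5+:4] lvl=7 & 0xf = 0x7; word=0x00ec
[9+:2] bank=1 & 0x3 = 0x1; word=0x02ec
[11+:4] kind=4 & 0xf = 0x4; word=0x22ec
[15+:1] prio=1 & 0x1 = 0x1; word=0xa2ec
word = 0xa2ec → little-endian bytes:
  [0]=0xec  [1]=0xa2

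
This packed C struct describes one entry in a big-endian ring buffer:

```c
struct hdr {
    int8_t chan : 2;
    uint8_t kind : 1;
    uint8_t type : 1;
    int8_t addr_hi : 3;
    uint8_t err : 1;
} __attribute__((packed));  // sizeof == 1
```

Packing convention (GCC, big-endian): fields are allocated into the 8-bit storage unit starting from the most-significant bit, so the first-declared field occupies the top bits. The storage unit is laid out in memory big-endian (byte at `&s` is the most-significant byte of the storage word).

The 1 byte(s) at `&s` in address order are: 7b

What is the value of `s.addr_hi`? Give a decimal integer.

-3

[0]=0x7b (big-endian) → word 0x7b
chan [6+:2] = (word>>6) & 0x3 = 1
kind [5+:1] = (word>>5) & 0x1 = 1
type [4+:1] = (word>>4) & 0x1 = 1
addr_hi [1+:3] = (word>>1) & 0x7 = 5  ←
err [0+:1] = (word>>0) & 0x1 = 1
addr_hi signed 3b, MSB=1: 5 - 8 = -3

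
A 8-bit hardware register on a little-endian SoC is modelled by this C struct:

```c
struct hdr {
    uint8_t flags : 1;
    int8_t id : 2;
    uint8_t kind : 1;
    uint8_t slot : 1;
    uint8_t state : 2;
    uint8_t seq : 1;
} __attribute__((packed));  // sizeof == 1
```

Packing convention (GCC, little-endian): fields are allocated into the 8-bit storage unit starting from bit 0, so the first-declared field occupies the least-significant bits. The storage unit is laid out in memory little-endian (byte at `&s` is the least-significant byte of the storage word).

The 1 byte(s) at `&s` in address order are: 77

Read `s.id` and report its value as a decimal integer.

-1

[0]=0x77 (little-endian) → word 0x77
flags [0+:1] = (word>>0) & 0x1 = 1
id [1+:2] = (word>>1) & 0x3 = 3  ←
kind [3+:1] = (word>>3) & 0x1 = 0
slot [4+:1] = (word>>4) & 0x1 = 1
state [5+:2] = (word>>5) & 0x3 = 3
seq [7+:1] = (word>>7) & 0x1 = 0
id signed 2b, MSB=1: 3 - 4 = -1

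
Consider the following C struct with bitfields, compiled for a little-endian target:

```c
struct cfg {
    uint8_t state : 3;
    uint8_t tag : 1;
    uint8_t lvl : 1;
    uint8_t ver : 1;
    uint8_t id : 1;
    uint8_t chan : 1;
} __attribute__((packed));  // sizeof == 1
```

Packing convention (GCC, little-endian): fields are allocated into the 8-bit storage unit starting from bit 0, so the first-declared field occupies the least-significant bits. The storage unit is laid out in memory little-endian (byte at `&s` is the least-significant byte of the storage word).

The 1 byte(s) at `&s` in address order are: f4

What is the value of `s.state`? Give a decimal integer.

4

[0]=0xf4 (little-endian) → word 0xf4
state [0+:3] = (word>>0) & 0x7 = 4  ←
tag [3+:1] = (word>>3) & 0x1 = 0
lvl [4+:1] = (word>>4) & 0x1 = 1
ver [5+:1] = (word>>5) & 0x1 = 1
id [6+:1] = (word>>6) & 0x1 = 1
chan [7+:1] = (word>>7) & 0x1 = 1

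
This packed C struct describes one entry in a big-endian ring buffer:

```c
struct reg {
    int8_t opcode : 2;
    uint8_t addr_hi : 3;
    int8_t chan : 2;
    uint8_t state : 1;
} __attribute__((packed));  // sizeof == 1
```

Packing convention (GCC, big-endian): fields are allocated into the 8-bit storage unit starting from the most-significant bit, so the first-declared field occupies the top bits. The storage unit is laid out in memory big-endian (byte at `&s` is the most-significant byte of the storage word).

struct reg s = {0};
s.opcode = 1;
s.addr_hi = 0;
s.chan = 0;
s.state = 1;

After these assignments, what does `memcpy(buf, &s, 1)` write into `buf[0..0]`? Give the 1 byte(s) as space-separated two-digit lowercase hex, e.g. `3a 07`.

[6+:2] opcode=1 & 0x3 = 0x1; word=0x40
[3+:3] addr_hi=0 & 0x7 = 0x0; word=0x40
[1+:2] chan=0 & 0x3 = 0x0; word=0x40
[0+:1] state=1 & 0x1 = 0x1; word=0x41
word = 0x41 → big-endian bytes:
  [0]=0x41

41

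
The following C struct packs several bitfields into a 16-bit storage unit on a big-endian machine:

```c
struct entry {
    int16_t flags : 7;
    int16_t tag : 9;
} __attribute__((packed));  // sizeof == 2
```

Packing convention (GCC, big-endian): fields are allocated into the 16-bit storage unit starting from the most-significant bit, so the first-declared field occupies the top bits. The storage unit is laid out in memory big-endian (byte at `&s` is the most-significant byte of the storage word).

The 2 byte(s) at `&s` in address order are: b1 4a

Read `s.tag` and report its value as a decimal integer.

[0]=0xb1 [1]=0x4a (big-endian) → word 0xb14a
flags:7 @ bit 9 → (0xb14a>>9)&0x7f = 0x58
tag:9 @ bit 0 → (0xb14a>>0)&0x1ff = 0x14a  ←
tag signed 9b, MSB=1: 330 - 512 = -182

-182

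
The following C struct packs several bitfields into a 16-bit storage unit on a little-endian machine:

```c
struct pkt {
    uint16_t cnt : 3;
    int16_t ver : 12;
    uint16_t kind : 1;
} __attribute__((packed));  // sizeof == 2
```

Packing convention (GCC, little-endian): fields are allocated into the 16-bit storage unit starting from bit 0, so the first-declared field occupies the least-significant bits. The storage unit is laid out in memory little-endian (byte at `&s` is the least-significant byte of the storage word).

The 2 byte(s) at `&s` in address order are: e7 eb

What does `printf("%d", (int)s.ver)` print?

[0]=0xe7 [1]=0xeb (little-endian) → word 0xebe7
cnt [0+:3] = (word>>0) & 0x7 = 7
ver [3+:12] = (word>>3) & 0xfff = 3452  ←
kind [15+:1] = (word>>15) & 0x1 = 1
ver signed 12b, MSB=1: 3452 - 4096 = -644

-644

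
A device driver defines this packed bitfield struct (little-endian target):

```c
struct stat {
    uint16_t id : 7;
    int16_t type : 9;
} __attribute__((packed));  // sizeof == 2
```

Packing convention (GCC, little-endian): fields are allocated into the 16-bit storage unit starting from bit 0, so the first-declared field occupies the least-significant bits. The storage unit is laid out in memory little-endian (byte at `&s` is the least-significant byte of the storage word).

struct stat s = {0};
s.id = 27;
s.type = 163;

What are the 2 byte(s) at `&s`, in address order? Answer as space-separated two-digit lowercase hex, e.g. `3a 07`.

[0+:7] id=27 & 0x7f = 0x1b; word=0x001b
[7+:9] type=163 & 0x1ff = 0xa3; word=0x519b
word = 0x519b → little-endian bytes:
  [0]=0x9b  [1]=0x51

9b 51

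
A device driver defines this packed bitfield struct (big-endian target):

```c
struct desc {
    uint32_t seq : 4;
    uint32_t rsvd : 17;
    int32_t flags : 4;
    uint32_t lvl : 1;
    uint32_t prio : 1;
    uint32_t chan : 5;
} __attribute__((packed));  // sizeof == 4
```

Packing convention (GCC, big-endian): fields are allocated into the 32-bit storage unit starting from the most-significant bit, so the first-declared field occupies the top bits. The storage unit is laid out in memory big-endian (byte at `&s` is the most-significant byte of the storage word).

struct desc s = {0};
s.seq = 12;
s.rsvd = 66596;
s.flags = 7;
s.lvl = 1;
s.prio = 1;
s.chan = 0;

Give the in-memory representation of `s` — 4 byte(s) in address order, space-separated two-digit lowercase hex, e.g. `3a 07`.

seq (4b) val=12 bits=0xc at bit 28: 0xc0000000
rsvd (17b) val=66596 bits=0x10424 at bit 11: 0xc8212000
flags (4b) val=7 bits=0x7 at bit 7: 0xc8212380
lvl (1b) val=1 bits=0x1 at bit 6: 0xc82123c0
prio (1b) val=1 bits=0x1 at bit 5: 0xc82123e0
chan (5b) val=0 bits=0x0 at bit 0: 0xc82123e0
word = 0xc82123e0 → big-endian bytes:
  [0]=0xc8  [1]=0x21  [2]=0x23  [3]=0xe0

c8 21 23 e0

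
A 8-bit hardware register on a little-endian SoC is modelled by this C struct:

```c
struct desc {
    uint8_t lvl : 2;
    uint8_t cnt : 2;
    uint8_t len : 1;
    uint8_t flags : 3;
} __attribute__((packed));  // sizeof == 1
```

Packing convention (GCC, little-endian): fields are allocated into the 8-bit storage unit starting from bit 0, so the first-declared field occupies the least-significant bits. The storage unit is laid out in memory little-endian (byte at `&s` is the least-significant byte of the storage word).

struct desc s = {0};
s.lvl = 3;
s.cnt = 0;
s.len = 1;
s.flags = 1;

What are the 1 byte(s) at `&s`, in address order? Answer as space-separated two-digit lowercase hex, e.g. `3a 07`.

[0+:2] lvl=3 & 0x3 = 0x3; word=0x03
[2+:2] cnt=0 & 0x3 = 0x0; word=0x03
[4+:1] len=1 & 0x1 = 0x1; word=0x13
[5+:3] flags=1 & 0x7 = 0x1; word=0x33
word = 0x33 → little-endian bytes:
  [0]=0x33

33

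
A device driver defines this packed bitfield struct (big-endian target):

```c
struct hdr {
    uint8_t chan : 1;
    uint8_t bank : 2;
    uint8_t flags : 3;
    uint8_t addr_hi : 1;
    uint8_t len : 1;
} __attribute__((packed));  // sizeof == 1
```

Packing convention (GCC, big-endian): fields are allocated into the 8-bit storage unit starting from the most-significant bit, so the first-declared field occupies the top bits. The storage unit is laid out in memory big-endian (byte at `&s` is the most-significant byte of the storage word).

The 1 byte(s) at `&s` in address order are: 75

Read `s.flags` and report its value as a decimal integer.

5

[0]=0x75 (big-endian) → word 0x75
chan:1 @ bit 7 → (0x75>>7)&0x1 = 0x0
bank:2 @ bit 5 → (0x75>>5)&0x3 = 0x3
flags:3 @ bit 2 → (0x75>>2)&0x7 = 0x5  ←
addr_hi:1 @ bit 1 → (0x75>>1)&0x1 = 0x0
len:1 @ bit 0 → (0x75>>0)&0x1 = 0x1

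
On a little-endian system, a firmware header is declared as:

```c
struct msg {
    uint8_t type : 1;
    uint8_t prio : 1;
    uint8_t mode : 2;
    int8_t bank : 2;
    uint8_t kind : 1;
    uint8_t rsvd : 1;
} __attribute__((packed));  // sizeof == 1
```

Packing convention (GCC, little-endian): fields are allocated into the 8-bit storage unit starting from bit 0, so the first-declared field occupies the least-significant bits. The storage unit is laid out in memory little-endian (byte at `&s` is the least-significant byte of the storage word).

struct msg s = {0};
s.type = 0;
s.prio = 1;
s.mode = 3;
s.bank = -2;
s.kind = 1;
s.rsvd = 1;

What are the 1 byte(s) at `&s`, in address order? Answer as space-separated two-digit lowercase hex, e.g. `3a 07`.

ee

type:1 = 0 → 0x0 << 0 → word 0x00
prio:1 = 1 → 0x1 << 1 → word 0x02
mode:2 = 3 → 0x3 << 2 → word 0x0e
bank:2 = -2 → 0x2 << 4 → word 0x2e
kind:1 = 1 → 0x1 << 6 → word 0x6e
rsvd:1 = 1 → 0x1 << 7 → word 0xee
word = 0xee → little-endian bytes:
  [0]=0xee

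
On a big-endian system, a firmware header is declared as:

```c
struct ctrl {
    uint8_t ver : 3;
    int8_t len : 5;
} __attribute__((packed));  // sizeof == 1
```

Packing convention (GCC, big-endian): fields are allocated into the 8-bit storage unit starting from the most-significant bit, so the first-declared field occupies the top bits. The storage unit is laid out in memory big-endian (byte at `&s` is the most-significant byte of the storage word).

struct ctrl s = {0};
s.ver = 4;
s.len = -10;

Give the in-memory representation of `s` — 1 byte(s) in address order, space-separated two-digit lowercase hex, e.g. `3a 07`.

ver (3b) val=4 bits=0x4 at bit 5: 0x80
len (5b) val=-10 bits=0x16 at bit 0: 0x96
word = 0x96 → big-endian bytes:
  [0]=0x96

96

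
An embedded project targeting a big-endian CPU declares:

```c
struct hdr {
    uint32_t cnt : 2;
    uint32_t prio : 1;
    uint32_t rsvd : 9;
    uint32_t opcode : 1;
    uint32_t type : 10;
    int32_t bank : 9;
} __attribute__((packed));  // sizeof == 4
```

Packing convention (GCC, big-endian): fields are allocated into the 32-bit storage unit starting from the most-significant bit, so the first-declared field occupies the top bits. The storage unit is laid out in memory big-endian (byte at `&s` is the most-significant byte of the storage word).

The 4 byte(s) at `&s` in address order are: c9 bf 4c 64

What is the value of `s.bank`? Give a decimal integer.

[0]=0xc9 [1]=0xbf [2]=0x4c [3]=0x64 (big-endian) → word 0xc9bf4c64
cnt:2 @ bit 30 → (0xc9bf4c64>>30)&0x3 = 0x3
prio:1 @ bit 29 → (0xc9bf4c64>>29)&0x1 = 0x0
rsvd:9 @ bit 20 → (0xc9bf4c64>>20)&0x1ff = 0x9b
opcode:1 @ bit 19 → (0xc9bf4c64>>19)&0x1 = 0x1
type:10 @ bit 9 → (0xc9bf4c64>>9)&0x3ff = 0x3a6
bank:9 @ bit 0 → (0xc9bf4c64>>0)&0x1ff = 0x64  ←
bank signed 9b, MSB=0: value = 100

100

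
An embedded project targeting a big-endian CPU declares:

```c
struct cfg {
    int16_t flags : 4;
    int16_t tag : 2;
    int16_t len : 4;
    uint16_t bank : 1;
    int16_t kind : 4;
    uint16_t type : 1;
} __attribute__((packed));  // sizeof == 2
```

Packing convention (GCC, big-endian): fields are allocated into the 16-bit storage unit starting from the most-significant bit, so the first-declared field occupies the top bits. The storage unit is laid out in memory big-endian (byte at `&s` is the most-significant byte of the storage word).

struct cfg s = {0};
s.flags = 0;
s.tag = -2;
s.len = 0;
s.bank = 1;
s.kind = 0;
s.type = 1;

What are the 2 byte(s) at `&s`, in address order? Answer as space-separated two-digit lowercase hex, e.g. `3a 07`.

08 21

[12+:4] flags=0 & 0xf = 0x0; word=0x0000
[10+:2] tag=-2 & 0x3 = 0x2; word=0x0800
[6+:4] len=0 & 0xf = 0x0; word=0x0800
[5+:1] bank=1 & 0x1 = 0x1; word=0x0820
[1+:4] kind=0 & 0xf = 0x0; word=0x0820
[0+:1] type=1 & 0x1 = 0x1; word=0x0821
word = 0x0821 → big-endian bytes:
  [0]=0x08  [1]=0x21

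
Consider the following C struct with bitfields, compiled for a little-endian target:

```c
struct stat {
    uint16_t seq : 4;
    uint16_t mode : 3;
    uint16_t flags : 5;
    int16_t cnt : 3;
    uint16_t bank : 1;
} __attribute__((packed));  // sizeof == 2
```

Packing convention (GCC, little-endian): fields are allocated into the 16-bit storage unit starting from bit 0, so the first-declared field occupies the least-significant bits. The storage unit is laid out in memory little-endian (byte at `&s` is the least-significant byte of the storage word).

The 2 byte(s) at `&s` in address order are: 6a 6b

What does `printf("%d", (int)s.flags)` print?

[0]=0x6a [1]=0x6b (little-endian) → word 0x6b6a
seq [0+:4] = (word>>0) & 0xf = 10
mode [4+:3] = (word>>4) & 0x7 = 6
flags [7+:5] = (word>>7) & 0x1f = 22  ←
cnt [12+:3] = (word>>12) & 0x7 = 6
bank [15+:1] = (word>>15) & 0x1 = 0

22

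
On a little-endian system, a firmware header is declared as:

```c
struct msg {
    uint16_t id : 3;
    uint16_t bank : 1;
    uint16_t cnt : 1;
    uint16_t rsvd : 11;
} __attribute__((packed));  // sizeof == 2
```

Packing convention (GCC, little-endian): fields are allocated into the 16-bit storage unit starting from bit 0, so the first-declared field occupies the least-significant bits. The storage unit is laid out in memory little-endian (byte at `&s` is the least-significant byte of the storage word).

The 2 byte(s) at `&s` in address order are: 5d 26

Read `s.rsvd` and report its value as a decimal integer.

306

[0]=0x5d [1]=0x26 (little-endian) → word 0x265d
id:3 @ bit 0 → (0x265d>>0)&0x7 = 0x5
bank:1 @ bit 3 → (0x265d>>3)&0x1 = 0x1
cnt:1 @ bit 4 → (0x265d>>4)&0x1 = 0x1
rsvd:11 @ bit 5 → (0x265d>>5)&0x7ff = 0x132  ←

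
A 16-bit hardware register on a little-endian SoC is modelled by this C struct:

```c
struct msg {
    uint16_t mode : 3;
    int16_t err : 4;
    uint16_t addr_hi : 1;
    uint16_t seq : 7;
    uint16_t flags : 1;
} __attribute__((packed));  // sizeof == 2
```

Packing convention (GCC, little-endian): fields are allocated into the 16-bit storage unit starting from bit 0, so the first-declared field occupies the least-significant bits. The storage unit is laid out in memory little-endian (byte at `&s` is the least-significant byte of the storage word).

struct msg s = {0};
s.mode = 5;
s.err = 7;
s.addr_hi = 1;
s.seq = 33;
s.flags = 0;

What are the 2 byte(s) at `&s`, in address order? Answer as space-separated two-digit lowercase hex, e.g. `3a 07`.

[0+:3] mode=5 & 0x7 = 0x5; word=0x0005
[3+:4] err=7 & 0xf = 0x7; word=0x003d
[7+:1] addr_hi=1 & 0x1 = 0x1; word=0x00bd
[8+:7] seq=33 & 0x7f = 0x21; word=0x21bd
[15+:1] flags=0 & 0x1 = 0x0; word=0x21bd
word = 0x21bd → little-endian bytes:
  [0]=0xbd  [1]=0x21

bd 21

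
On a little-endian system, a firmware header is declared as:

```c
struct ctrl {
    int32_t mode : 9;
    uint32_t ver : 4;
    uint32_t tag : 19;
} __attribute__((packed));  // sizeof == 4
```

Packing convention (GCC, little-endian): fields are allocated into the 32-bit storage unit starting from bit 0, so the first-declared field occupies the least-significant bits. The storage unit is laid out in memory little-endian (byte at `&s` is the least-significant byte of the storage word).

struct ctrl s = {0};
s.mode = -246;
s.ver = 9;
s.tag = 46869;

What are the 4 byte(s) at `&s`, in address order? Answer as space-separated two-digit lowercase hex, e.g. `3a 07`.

[0+:9] mode=-246 & 0x1ff = 0x10a; word=0x0000010a
[9+:4] ver=9 & 0xf = 0x9; word=0x0000130a
[13+:19] tag=46869 & 0x7ffff = 0xb715; word=0x16e2b30a
word = 0x16e2b30a → little-endian bytes:
  [0]=0x0a  [1]=0xb3  [2]=0xe2  [3]=0x16

0a b3 e2 16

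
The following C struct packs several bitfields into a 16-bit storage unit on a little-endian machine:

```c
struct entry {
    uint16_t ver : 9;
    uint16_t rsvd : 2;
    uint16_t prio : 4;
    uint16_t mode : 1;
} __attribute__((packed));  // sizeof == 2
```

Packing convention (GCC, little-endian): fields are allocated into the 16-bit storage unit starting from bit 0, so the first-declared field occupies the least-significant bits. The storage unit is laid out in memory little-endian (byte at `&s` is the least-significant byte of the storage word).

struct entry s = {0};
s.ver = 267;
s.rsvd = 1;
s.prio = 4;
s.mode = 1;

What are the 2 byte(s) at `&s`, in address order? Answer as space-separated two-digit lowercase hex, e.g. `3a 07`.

ver (9b) val=267 bits=0x10b at bit 0: 0x010b
rsvd (2b) val=1 bits=0x1 at bit 9: 0x030b
prio (4b) val=4 bits=0x4 at bit 11: 0x230b
mode (1b) val=1 bits=0x1 at bit 15: 0xa30b
word = 0xa30b → little-endian bytes:
  [0]=0x0b  [1]=0xa3

0b a3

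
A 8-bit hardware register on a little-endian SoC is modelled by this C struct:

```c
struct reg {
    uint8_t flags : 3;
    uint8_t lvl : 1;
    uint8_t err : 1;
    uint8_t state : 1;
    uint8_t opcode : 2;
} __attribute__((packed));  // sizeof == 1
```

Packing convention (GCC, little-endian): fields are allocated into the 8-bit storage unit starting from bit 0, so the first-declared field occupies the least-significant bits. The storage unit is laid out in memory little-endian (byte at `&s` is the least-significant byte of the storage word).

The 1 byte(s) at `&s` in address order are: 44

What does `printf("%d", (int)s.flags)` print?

4

[0]=0x44 (little-endian) → word 0x44
flags [0+:3] = (word>>0) & 0x7 = 4  ←
lvl [3+:1] = (word>>3) & 0x1 = 0
err [4+:1] = (word>>4) & 0x1 = 0
state [5+:1] = (word>>5) & 0x1 = 0
opcode [6+:2] = (word>>6) & 0x3 = 1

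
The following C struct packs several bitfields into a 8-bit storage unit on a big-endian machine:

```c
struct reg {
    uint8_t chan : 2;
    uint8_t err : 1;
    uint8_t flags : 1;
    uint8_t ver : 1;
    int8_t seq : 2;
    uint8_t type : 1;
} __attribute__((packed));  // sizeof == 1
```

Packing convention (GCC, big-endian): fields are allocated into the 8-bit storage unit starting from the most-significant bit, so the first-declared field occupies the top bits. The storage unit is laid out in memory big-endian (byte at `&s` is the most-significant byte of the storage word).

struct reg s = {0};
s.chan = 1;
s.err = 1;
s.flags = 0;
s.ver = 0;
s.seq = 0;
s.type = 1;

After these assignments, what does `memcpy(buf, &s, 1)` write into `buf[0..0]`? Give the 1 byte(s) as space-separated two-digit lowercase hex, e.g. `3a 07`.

chan (2b) val=1 bits=0x1 at bit 6: 0x40
err (1b) val=1 bits=0x1 at bit 5: 0x60
flags (1b) val=0 bits=0x0 at bit 4: 0x60
ver (1b) val=0 bits=0x0 at bit 3: 0x60
seq (2b) val=0 bits=0x0 at bit 1: 0x60
type (1b) val=1 bits=0x1 at bit 0: 0x61
word = 0x61 → big-endian bytes:
  [0]=0x61

61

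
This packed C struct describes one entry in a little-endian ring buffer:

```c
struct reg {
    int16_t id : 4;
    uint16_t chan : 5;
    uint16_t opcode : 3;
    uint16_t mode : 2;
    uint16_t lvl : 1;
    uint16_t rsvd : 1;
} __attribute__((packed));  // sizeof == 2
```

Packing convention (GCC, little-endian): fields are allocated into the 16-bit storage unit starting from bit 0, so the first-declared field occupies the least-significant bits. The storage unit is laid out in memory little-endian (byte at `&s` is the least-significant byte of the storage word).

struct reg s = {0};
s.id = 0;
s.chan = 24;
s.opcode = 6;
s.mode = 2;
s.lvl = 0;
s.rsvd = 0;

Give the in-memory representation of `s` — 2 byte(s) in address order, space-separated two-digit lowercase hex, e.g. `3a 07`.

80 2d

id (4b) val=0 bits=0x0 at bit 0: 0x0000
chan (5b) val=24 bits=0x18 at bit 4: 0x0180
opcode (3b) val=6 bits=0x6 at bit 9: 0x0d80
mode (2b) val=2 bits=0x2 at bit 12: 0x2d80
lvl (1b) val=0 bits=0x0 at bit 14: 0x2d80
rsvd (1b) val=0 bits=0x0 at bit 15: 0x2d80
word = 0x2d80 → little-endian bytes:
  [0]=0x80  [1]=0x2d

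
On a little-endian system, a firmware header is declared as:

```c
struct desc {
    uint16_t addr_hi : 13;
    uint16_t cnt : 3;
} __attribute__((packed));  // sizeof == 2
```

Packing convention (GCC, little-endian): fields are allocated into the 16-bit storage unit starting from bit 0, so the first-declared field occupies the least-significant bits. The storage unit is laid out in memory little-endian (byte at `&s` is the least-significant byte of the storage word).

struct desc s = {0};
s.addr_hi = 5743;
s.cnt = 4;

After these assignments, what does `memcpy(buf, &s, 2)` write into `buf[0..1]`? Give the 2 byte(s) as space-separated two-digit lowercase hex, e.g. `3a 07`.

addr_hi (13b) val=5743 bits=0x166f at bit 0: 0x166f
cnt (3b) val=4 bits=0x4 at bit 13: 0x966f
word = 0x966f → little-endian bytes:
  [0]=0x6f  [1]=0x96

6f 96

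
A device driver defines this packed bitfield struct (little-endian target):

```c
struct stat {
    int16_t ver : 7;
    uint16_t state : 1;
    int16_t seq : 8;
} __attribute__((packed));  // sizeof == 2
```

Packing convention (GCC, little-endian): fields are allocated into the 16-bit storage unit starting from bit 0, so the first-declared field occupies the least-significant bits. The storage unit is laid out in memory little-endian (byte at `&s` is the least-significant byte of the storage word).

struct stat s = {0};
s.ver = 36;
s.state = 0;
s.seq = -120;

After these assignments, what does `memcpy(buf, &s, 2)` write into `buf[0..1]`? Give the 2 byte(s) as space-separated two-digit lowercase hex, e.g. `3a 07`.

[0+:7] ver=36 & 0x7f = 0x24; word=0x0024
[7+:1] state=0 & 0x1 = 0x0; word=0x0024
[8+:8] seq=-120 & 0xff = 0x88; word=0x8824
word = 0x8824 → little-endian bytes:
  [0]=0x24  [1]=0x88

24 88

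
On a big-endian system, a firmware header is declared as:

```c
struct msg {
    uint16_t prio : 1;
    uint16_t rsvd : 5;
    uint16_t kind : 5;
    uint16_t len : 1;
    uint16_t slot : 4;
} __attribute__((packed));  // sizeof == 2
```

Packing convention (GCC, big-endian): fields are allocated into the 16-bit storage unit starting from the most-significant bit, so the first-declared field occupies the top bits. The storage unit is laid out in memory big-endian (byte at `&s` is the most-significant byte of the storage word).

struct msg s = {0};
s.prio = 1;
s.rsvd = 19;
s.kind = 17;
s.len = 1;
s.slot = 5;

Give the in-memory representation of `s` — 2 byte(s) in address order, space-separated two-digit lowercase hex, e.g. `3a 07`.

[15+:1] prio=1 & 0x1 = 0x1; word=0x8000
[10+:5] rsvd=19 & 0x1f = 0x13; word=0xcc00
[5+:5] kind=17 & 0x1f = 0x11; word=0xce20
[4+:1] len=1 & 0x1 = 0x1; word=0xce30
[0+:4] slot=5 & 0xf = 0x5; word=0xce35
word = 0xce35 → big-endian bytes:
  [0]=0xce  [1]=0x35

ce 35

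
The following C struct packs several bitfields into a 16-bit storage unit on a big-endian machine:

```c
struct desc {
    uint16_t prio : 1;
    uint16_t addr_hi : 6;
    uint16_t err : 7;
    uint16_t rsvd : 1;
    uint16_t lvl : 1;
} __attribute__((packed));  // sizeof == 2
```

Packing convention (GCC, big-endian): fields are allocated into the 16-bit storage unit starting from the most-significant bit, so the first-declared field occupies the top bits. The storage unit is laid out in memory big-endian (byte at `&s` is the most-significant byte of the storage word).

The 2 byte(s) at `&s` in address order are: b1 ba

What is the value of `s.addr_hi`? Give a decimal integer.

[0]=0xb1 [1]=0xba (big-endian) → word 0xb1ba
prio:1 @ bit 15 → (0xb1ba>>15)&0x1 = 0x1
addr_hi:6 @ bit 9 → (0xb1ba>>9)&0x3f = 0x18  ←
err:7 @ bit 2 → (0xb1ba>>2)&0x7f = 0x6e
rsvd:1 @ bit 1 → (0xb1ba>>1)&0x1 = 0x1
lvl:1 @ bit 0 → (0xb1ba>>0)&0x1 = 0x0

24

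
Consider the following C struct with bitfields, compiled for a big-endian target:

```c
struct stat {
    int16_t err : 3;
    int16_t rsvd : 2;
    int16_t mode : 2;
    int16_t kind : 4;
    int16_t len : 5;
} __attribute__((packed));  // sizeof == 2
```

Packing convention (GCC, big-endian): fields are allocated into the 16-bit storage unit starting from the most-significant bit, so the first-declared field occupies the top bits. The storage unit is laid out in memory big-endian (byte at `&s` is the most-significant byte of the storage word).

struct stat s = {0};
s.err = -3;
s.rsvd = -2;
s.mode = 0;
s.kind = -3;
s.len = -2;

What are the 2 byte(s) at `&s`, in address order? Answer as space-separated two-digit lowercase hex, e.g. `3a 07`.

b1 be

[13+:3] err=-3 & 0x7 = 0x5; word=0xa000
[11+:2] rsvd=-2 & 0x3 = 0x2; word=0xb000
[9+:2] mode=0 & 0x3 = 0x0; word=0xb000
[5+:4] kind=-3 & 0xf = 0xd; word=0xb1a0
[0+:5] len=-2 & 0x1f = 0x1e; word=0xb1be
word = 0xb1be → big-endian bytes:
  [0]=0xb1  [1]=0xbe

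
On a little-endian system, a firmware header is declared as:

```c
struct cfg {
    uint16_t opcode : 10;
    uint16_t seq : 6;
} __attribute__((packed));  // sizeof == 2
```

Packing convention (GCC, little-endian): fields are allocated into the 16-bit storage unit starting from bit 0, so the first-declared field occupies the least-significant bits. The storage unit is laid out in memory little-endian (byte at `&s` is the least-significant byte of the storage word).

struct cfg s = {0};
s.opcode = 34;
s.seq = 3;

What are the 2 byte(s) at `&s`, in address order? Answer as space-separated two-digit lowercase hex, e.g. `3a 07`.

opcode:10 = 34 → 0x22 << 0 → word 0x0022
seq:6 = 3 → 0x3 << 10 → word 0x0c22
word = 0x0c22 → little-endian bytes:
  [0]=0x22  [1]=0x0c

22 0c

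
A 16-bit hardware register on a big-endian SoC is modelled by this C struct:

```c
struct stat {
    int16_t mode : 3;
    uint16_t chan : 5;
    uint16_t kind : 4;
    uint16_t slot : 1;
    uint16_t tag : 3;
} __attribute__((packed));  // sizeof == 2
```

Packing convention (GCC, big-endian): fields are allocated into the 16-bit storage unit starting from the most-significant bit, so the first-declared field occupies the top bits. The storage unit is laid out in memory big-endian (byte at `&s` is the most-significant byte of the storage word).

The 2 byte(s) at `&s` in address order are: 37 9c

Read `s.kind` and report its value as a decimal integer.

[0]=0x37 [1]=0x9c (big-endian) → word 0x379c
mode:3 @ bit 13 → (0x379c>>13)&0x7 = 0x1
chan:5 @ bit 8 → (0x379c>>8)&0x1f = 0x17
kind:4 @ bit 4 → (0x379c>>4)&0xf = 0x9  ←
slot:1 @ bit 3 → (0x379c>>3)&0x1 = 0x1
tag:3 @ bit 0 → (0x379c>>0)&0x7 = 0x4

9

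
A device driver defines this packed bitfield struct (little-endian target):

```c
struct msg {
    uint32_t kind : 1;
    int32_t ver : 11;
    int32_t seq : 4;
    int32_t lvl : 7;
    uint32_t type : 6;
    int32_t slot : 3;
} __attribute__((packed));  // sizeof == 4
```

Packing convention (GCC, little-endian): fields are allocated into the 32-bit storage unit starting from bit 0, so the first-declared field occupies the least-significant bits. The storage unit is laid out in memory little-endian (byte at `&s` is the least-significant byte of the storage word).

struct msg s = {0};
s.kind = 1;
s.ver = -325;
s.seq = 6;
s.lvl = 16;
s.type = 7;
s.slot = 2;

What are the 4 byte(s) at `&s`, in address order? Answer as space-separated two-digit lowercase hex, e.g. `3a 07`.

77 6d 90 43

kind (1b) val=1 bits=0x1 at bit 0: 0x00000001
ver (11b) val=-325 bits=0x6bb at bit 1: 0x00000d77
seq (4b) val=6 bits=0x6 at bit 12: 0x00006d77
lvl (7b) val=16 bits=0x10 at bit 16: 0x00106d77
type (6b) val=7 bits=0x7 at bit 23: 0x03906d77
slot (3b) val=2 bits=0x2 at bit 29: 0x43906d77
word = 0x43906d77 → little-endian bytes:
  [0]=0x77  [1]=0x6d  [2]=0x90  [3]=0x43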